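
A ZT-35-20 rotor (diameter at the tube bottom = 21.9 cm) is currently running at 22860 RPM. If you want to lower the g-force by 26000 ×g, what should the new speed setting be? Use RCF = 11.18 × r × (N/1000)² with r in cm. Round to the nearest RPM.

r = 21.9 / 2 = 10.95 cm
Current RCF = 11.18 × 10.95 × (22.86)² = 11.18 × 10.95 × 522.5796 ≈ 63,974.7 × g
Target RCF = 63,974.7 − 26,000 = 37,974.7 × g
(N/1000)² = 37,974.7 / 122.421 = 310.1976
N = 1000 × √310.1976 ≈ 17,612.4

N₂ ≈ 17612 RPM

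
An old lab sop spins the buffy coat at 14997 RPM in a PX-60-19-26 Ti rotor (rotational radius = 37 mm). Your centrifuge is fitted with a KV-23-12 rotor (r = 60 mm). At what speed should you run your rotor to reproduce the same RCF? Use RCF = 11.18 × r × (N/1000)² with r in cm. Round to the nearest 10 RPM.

11780 RPM

Original rotor: r = 37 mm = 3.7 cm
RCF_original = 11.18 × 3.7 × (14.997)² = 11.18 × 3.7 × 224.910009 ≈ 9,303.6 × g
Your rotor: r = 60 mm = 6.0 cm
9,303.6 = 11.18 × 6 × (N/1000)²
(N/1000)² = 9,303.6 / 67.08 = 138.6941
N = 1000 × √138.6941 ≈ 11,776.8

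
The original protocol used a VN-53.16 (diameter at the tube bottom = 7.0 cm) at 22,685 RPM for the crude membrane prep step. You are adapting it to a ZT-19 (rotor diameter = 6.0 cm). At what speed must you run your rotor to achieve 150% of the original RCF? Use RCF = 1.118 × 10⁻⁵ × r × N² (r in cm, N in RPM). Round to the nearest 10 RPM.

Original rotor: r = 7.0 / 2 = 3.5 cm
RCF_original = 1.118 × 10⁻⁵ × 3.5 × (22685)² = 1.118 × 10⁻⁵ × 3.5 × 514,609,225 ≈ 20,136.7 × g
Target RCF = 1.5 × 20,136.7 ≈ 30,205.1 × g
Your rotor: r = 6.0 / 2 = 3 cm
30,205.1 = 1.118 × 10⁻⁵ × 3 × N²
N² = 30,205.1 / (3.354 × 10⁻⁵) = 900,569,469
N ≈ √900,569,469 ≈ 30,009.5

≈ 30010 RPM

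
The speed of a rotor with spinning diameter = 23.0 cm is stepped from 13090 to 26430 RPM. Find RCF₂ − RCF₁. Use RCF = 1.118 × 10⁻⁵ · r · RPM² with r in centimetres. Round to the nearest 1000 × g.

r = 23.0 / 2 = 11.5 cm
RCF₁ = 1.118 × 10⁻⁵ × 11.5 × (13090)² = 1.118 × 10⁻⁵ × 11.5 × 171,348,100 ≈ 22,030.2 × g
RCF₂ = 1.118 × 10⁻⁵ × 11.5 × (26430)² = 1.118 × 10⁻⁵ × 11.5 × 698,544,900 ≈ 89,811.9 × g
Increase = 89,811.9 − 22,030.2 = 67,781.7

68000 × g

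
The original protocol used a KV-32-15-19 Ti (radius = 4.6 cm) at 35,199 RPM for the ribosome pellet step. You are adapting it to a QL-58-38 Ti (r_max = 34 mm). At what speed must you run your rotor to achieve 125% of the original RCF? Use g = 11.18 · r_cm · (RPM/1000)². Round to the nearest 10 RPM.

45770 RPM

RCF = 11.18 × r × (N/1000)²
RCF_original = 11.18 × 4.6 × (35.199)² = 11.18 × 4.6 × 1,238.969601 ≈ 63,717.7 × g
Target RCF = 1.25 × 63,717.7 ≈ 79,647.1 × g
Your rotor: r = 34 mm = 3.4 cm
79,647.1 = 11.18 × 3.4 × (N/1000)²
(N/1000)² = 79,647.1 / 38.012 = 2095.315
N = 1000 × √2095.315 ≈ 45,774.6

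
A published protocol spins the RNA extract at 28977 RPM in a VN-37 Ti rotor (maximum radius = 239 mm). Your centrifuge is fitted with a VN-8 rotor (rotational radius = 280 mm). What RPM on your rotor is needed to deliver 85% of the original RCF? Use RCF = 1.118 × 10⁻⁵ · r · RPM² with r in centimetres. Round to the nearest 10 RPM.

Original rotor: r = 239 mm = 23.9 cm
RCF_original = 1.118 × 10⁻⁵ × 23.9 × (28977)² = 1.118 × 10⁻⁵ × 23.9 × 839,666,529 ≈ 224,360.6 × g
Target RCF = 0.85 × 224,360.6 ≈ 190,706.5 × g
Your rotor: r = 280 mm = 28.0 cm
190,706.5 = 1.118 × 10⁻⁵ × 28 × N²
N² = 190,706.5 / (31.304 × 10⁻⁵) = 609,208,088
N ≈ √609,208,088 ≈ 24,682.1

24680 RPM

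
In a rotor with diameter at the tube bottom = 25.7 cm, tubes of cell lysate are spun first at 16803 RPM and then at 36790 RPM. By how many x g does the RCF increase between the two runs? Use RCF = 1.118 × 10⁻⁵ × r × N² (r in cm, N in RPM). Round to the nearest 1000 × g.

r = 25.7 / 2 = 12.85 cm
RCF₁ = 1.118 × 10⁻⁵ × 12.85 × (16803)² = 1.118 × 10⁻⁵ × 12.85 × 282,340,809 ≈ 40,561.9 × g
RCF₂ = 1.118 × 10⁻⁵ × 12.85 × (36790)² = 1.118 × 10⁻⁵ × 12.85 × 1,353,504,100 ≈ 194,448.5 × g
Increase = 194,448.5 − 40,561.9 = 153,886.6

≈ 154000 x g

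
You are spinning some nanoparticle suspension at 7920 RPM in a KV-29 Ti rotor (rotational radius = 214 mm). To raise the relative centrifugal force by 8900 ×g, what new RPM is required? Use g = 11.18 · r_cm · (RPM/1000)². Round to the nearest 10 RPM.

r = 214 mm = 21.4 cm
Current RCF = 11.18 × 21.4 × (7.92)² = 11.18 × 21.4 × 62.7264 ≈ 15,007.4 × g
Target RCF = 15,007.4 + 8,900 = 23,907.4 × g
(N/1000)² = 23,907.4 / 239.252 = 99.9256
N = 1000 × √99.9256 ≈ 9,996.3

10000 RPM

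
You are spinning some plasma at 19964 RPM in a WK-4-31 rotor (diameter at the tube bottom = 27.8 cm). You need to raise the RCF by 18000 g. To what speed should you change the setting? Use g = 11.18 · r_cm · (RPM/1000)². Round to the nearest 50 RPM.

N₂ ≈ 22700 RPM

r = 27.8 / 2 = 13.9 cm
Current RCF = 11.18 × 13.9 × (19.964)² = 11.18 × 13.9 × 398.561296 ≈ 61,937.2 × g
Target RCF = 61,937.2 + 18,000 = 79,937.2 × g
(N/1000)² = 79,937.2 / 155.402 = 514.3898
N = 1000 × √514.3898 ≈ 22,680.2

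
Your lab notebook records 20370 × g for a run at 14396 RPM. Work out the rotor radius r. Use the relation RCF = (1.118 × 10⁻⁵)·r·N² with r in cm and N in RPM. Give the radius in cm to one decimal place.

20370 = 1.118 × 10⁻⁵ × r × (14396)²
r = 20370 / (1.118 × 10⁻⁵ × 207,244,816) = 20370 / 2316.997 ≈ 8.792 cm

8.8 cm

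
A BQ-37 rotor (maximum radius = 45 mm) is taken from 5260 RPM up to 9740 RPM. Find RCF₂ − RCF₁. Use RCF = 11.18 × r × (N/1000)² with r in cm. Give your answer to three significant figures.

r = 45 mm = 4.5 cm
RCF₁ = 11.18 × 4.5 × (5.26)² = 11.18 × 4.5 × 27.6676 ≈ 1,392 × g
RCF₂ = 11.18 × 4.5 × (9.74)² = 11.18 × 4.5 × 94.8676 ≈ 4,772.8 × g
Increase = 4,772.8 − 1,392 = 3,380.8

≈ 3380 × g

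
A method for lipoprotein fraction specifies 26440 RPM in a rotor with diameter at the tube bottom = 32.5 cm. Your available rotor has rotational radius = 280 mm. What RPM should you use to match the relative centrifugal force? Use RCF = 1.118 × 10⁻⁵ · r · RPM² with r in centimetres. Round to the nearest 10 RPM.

≈ 20140 RPM

Original rotor: r = 32.5 / 2 = 16.25 cm
RCF_original = 1.118 × 10⁻⁵ × 16.25 × (26440)² = 1.118 × 10⁻⁵ × 16.25 × 699,073,600 ≈ 127,004.2 × g
Your rotor: r = 280 mm = 28.0 cm
127,004.2 = 1.118 × 10⁻⁵ × 28 × N²
N² = 127,004.2 / (31.304 × 10⁻⁵) = 405,712,369
N ≈ √405,712,369 ≈ 20,142.3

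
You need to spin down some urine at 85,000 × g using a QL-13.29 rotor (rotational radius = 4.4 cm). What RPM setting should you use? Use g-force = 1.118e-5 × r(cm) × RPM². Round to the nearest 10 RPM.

N ≈ 41570 RPM

85,000 = 1.118 × 10⁻⁵ × 4.4 × N²
N² = 85,000 / (4.9192 × 10⁻⁵) = 1,727,923,240
N ≈ √1,727,923,240 ≈ 41,568.3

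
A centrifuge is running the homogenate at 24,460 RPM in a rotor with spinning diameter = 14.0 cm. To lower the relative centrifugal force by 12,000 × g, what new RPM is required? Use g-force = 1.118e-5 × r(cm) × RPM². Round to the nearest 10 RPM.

21090 RPM

r = 14.0 / 2 = 7 cm
Current RCF = 1.118 × 10⁻⁵ × 7 × (24460)² = 1.118 × 10⁻⁵ × 7 × 598,291,600 ≈ 46,822.3 × g
Target RCF = 46,822.3 − 12,000 = 34,822.3 × g
N² = 34,822.3 / (7.826 × 10⁻⁵) = 444,956,555
N ≈ √444,956,555 ≈ 21,094.0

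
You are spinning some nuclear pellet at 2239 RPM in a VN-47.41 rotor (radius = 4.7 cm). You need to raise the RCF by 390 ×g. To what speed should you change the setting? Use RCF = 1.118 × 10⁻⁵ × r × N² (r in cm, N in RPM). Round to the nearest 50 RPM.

N₂ ≈ 3550 RPM

Current RCF = 1.118 × 10⁻⁵ × 4.7 × (2239)² = 1.118 × 10⁻⁵ × 4.7 × 5,013,121 ≈ 263.4 × g
Target RCF = 263.4 + 390 = 653.4 × g
N² = 653.4 / (5.2546 × 10⁻⁵) = 12,434,819
N ≈ √12,434,819 ≈ 3,526.3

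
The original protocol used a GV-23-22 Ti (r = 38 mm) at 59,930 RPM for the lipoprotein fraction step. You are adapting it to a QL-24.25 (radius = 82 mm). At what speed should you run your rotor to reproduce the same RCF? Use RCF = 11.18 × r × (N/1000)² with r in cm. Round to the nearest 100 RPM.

Original rotor: r = 38 mm = 3.8 cm
RCF_original = 11.18 × 3.8 × (59.93)² = 11.18 × 3.8 × 3,591.6049 ≈ 152,585.7 × g
Your rotor: r = 82 mm = 8.2 cm
152,585.7 = 11.18 × 8.2 × (N/1000)²
(N/1000)² = 152,585.7 / 91.676 = 1664.402
N = 1000 × √1664.402 ≈ 40,797.1

≈ 40800 RPM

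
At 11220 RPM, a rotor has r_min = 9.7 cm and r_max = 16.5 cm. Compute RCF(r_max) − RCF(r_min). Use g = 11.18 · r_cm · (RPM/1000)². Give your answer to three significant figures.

≈ 9570 ×g

RCF_max = 11.18 × 16.5 × (11.22)² = 11.18 × 16.5 × 125.8884 ≈ 23,222.6 × g
RCF_min = 11.18 × 9.7 × (11.22)² = 11.18 × 9.7 × 125.8884 ≈ 13,652.1 × g
ΔRCF = 23,222.6 − 13,652.1 = 9,570.5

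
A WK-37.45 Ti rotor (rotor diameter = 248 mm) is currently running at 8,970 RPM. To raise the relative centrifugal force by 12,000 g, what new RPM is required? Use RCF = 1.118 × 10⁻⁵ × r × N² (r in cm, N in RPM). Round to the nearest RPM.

r = 248 mm / 2 = 124 mm = 12.4 cm
Current RCF = 1.118 × 10⁻⁵ × 12.4 × (8970)² = 1.118 × 10⁻⁵ × 12.4 × 80,460,900 ≈ 11,154.5 × g
Target RCF = 11,154.5 + 12,000 = 23,154.5 × g
N² = 23,154.5 / (13.8632 × 10⁻⁵) = 167,021,323
N ≈ √167,021,323 ≈ 12,923.7

≈ 12924 RPM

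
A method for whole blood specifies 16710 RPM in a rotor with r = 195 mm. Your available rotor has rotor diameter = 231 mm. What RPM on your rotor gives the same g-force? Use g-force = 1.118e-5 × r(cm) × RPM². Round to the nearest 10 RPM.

Original rotor: r = 195 mm = 19.5 cm
RCF = 1.118 × 10⁻⁵ × r × N²
RCF_original = 1.118 × 10⁻⁵ × 19.5 × (16710)² = 1.118 × 10⁻⁵ × 19.5 × 279,224,100 ≈ 60,873.6 × g
Your rotor: r = 231 mm / 2 = 115.5 mm = 11.55 cm
60,873.6 = 1.118 × 10⁻⁵ × 11.55 × N²
N² = 60,873.6 / (12.9129 × 10⁻⁵) = 471,416,955
N ≈ √471,416,955 ≈ 21,712.1

≈ 21710 RPM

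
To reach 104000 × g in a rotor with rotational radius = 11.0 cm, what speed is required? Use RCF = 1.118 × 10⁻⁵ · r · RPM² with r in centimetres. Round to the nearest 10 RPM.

29080 RPM

104,000 = 1.118 × 10⁻⁵ × 11 × N²
N² = 104,000 / (12.298 × 10⁻⁵) = 845,665,962
N ≈ √845,665,962 ≈ 29,080.3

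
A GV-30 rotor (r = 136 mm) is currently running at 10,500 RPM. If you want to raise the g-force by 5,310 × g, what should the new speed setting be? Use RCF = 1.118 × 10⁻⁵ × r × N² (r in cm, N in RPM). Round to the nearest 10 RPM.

r = 136 mm = 13.6 cm
Current RCF = 1.118 × 10⁻⁵ × 13.6 × (10500)² = 1.118 × 10⁻⁵ × 13.6 × 110,250,000 ≈ 16,763.3 × g
Target RCF = 16,763.3 + 5,310 = 22,073.3 × g
N² = 22,073.3 / (15.2048 × 10⁻⁵) = 145,173,235
N ≈ √145,173,235 ≈ 12,048.8

12050 RPM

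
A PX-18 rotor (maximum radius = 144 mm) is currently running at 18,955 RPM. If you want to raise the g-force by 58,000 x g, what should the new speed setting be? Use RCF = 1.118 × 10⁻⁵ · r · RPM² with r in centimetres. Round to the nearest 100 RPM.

r = 144 mm = 14.4 cm
Current RCF = 1.118 × 10⁻⁵ × 14.4 × (18955)² = 1.118 × 10⁻⁵ × 14.4 × 359,292,025 ≈ 57,843.1 × g
Target RCF = 57,843.1 + 58,000 = 115,843.1 × g
N² = 115,843.1 / (16.0992 × 10⁻⁵) = 719,558,115
N ≈ √719,558,115 ≈ 26,824.6

26800 RPM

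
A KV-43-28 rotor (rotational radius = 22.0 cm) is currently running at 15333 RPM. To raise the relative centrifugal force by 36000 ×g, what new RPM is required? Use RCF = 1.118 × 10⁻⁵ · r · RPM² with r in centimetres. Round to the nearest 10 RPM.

Current RCF = 1.118 × 10⁻⁵ × 22 × (15333)² = 1.118 × 10⁻⁵ × 22 × 235,100,889 ≈ 57,825.4 × g
Target RCF = 57,825.4 + 36,000 = 93,825.4 × g
N² = 93,825.4 / (24.596 × 10⁻⁵) = 381,466,092
N ≈ √381,466,092 ≈ 19,531.2

19530 RPM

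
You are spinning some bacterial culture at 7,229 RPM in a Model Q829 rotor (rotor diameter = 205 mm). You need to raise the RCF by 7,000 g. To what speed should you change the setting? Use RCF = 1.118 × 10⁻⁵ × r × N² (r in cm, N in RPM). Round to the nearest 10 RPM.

r = 205 mm / 2 = 102.5 mm = 10.25 cm
Current RCF = 1.118 × 10⁻⁵ × 10.25 × (7229)² = 1.118 × 10⁻⁵ × 10.25 × 52,258,441 ≈ 5,988.6 × g
Target RCF = 5,988.6 + 7,000 = 12,988.6 × g
N² = 12,988.6 / (11.4595 × 10⁻⁵) = 113,343,514
N ≈ √113,343,514 ≈ 10,646.3

10650 RPM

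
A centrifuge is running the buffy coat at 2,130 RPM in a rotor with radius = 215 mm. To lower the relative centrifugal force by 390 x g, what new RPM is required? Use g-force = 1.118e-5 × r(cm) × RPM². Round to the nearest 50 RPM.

≈ 1700 RPM

r = 215 mm = 21.5 cm
Current RCF = 1.118 × 10⁻⁵ × 21.5 × (2130)² = 1.118 × 10⁻⁵ × 21.5 × 4,536,900 ≈ 1,090.5 × g
Target RCF = 1,090.5 − 390 = 700.5 × g
N² = 700.5 / (24.037 × 10⁻⁵) = 2,914,257
N ≈ √2,914,257 ≈ 1,707.1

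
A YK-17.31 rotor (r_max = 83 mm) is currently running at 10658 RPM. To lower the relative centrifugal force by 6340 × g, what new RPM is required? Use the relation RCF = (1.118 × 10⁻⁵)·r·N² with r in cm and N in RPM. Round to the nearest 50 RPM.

r = 83 mm = 8.3 cm
Current RCF = 1.118 × 10⁻⁵ × 8.3 × (10658)² = 1.118 × 10⁻⁵ × 8.3 × 113,592,964 ≈ 10,540.7 × g
Target RCF = 10,540.7 − 6,340 = 4,200.7 × g
N² = 4,200.7 / (9.2794 × 10⁻⁵) = 45,269,091
N ≈ √45,269,091 ≈ 6,728.2

6750 RPM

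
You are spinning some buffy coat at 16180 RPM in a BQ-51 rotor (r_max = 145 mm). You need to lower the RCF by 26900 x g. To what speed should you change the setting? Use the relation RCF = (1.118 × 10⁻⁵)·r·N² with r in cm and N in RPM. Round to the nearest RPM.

r = 145 mm = 14.5 cm
Current RCF = 1.118 × 10⁻⁵ × 14.5 × (16180)² = 1.118 × 10⁻⁵ × 14.5 × 261,792,400 ≈ 42,439.2 × g
Target RCF = 42,439.2 − 26,900 = 15,539.2 × g
N² = 15,539.2 / (16.211 × 10⁻⁵) = 95,855,900
N ≈ √95,855,900 ≈ 9,790.6

N₂ ≈ 9791 RPM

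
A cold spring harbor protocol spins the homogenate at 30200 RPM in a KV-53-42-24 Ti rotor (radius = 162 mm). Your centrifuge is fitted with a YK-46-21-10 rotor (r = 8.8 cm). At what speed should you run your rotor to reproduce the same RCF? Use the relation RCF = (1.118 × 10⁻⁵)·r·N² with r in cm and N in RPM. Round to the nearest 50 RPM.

41000 RPM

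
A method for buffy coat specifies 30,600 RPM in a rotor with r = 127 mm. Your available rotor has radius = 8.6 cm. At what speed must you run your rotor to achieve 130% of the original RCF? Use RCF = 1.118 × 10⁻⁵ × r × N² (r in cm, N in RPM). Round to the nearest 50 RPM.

Original rotor: r = 127 mm = 12.7 cm
RCF = 1.118 × 10⁻⁵ × r × N²
RCF_original = 1.118 × 10⁻⁵ × 12.7 × (30600)² = 1.118 × 10⁻⁵ × 12.7 × 936,360,000 ≈ 132,950 × g
Target RCF = 1.3 × 132,950 ≈ 172,835 × g
172,835 = 1.118 × 10⁻⁵ × 8.6 × N²
N² = 172,835 / (9.6148 × 10⁻⁵) = 1,797,593,294
N ≈ √1,797,593,294 ≈ 42,398.0

42400 RPM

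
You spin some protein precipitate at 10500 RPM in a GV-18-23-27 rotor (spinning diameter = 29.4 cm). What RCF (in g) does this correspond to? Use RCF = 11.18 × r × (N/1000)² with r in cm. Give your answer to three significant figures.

RCF ≈ 18100 g

r = 29.4 / 2 = 14.7 cm
RCF = 11.18 × 14.7 × (10.5)² = 11.18 × 14.7 × 110.25 ≈ 18,119.1 × g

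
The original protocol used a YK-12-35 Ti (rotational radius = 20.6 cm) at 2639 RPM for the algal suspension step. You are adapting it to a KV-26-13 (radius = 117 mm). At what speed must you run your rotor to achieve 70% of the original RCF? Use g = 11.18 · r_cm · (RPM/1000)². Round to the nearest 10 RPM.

RCF_original = 11.18 × 20.6 × (2.639)² = 11.18 × 20.6 × 6.964321 ≈ 1,603.9 × g
Target RCF = 0.7 × 1,603.9 ≈ 1,122.7 × g
Your rotor: r = 117 mm = 11.7 cm
1,122.7 = 11.18 × 11.7 × (N/1000)²
(N/1000)² = 1,122.7 / 130.806 = 8.58294
N = 1000 × √8.58294 ≈ 2,929.7

2930 RPM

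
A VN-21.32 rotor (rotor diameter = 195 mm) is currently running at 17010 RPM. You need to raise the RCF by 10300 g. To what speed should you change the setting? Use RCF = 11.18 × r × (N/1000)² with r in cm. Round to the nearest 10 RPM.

19590 RPM

r = 195 mm / 2 = 97.5 mm = 9.75 cm
Current RCF = 11.18 × 9.75 × (17.01)² = 11.18 × 9.75 × 289.3401 ≈ 31,539.5 × g
Target RCF = 31,539.5 + 10,300 = 41,839.5 × g
(N/1000)² = 41,839.5 / 109.005 = 383.831
N = 1000 × √383.831 ≈ 19,591.6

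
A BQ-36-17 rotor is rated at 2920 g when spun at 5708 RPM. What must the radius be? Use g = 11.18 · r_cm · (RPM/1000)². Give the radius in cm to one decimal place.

2920 = 11.18 × r × (5.708)²
r = 2920 / (11.18 × 32.581264) = 2920 / 364.2585 ≈ 8.016 cm

r ≈ 8.0 cm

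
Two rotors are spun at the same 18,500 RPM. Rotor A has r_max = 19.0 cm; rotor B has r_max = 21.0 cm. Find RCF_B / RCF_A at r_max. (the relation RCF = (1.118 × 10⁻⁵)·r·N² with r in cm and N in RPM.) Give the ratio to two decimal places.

At fixed N, RCF ∝ r, so RCF_B/RCF_A = r_B/r_A = 21.0 / 19.0 = 1.1053.

1.11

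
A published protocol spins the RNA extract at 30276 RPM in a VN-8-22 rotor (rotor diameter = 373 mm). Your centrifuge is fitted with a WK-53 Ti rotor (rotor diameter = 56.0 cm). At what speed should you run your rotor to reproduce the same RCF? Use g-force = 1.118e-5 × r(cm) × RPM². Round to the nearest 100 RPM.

24700 RPM

Original rotor: r = 373 mm / 2 = 186.5 mm = 18.65 cm
RCF = 1.118 × 10⁻⁵ × r × N²
RCF_original = 1.118 × 10⁻⁵ × 18.65 × (30276)² = 1.118 × 10⁻⁵ × 18.65 × 916,636,176 ≈ 191,125.1 × g
Your rotor: r = 56.0 / 2 = 28 cm
191,125.1 = 1.118 × 10⁻⁵ × 28 × N²
N² = 191,125.1 / (31.304 × 10⁻⁵) = 610,545,298
N ≈ √610,545,298 ≈ 24,709.2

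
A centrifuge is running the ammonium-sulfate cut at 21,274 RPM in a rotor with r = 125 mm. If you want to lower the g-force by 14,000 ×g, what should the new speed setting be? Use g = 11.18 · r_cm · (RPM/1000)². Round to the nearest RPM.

r = 125 mm = 12.5 cm
Current RCF = 11.18 × 12.5 × (21.274)² = 11.18 × 12.5 × 452.583076 ≈ 63,248.5 × g
Target RCF = 63,248.5 − 14,000 = 49,248.5 × g
(N/1000)² = 49,248.5 / 139.75 = 352.4043
N = 1000 × √352.4043 ≈ 18,772.4

N₂ ≈ 18772 RPM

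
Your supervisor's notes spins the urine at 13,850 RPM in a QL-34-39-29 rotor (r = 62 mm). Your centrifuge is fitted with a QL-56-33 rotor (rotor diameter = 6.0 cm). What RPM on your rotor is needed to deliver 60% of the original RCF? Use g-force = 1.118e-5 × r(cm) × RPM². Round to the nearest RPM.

≈ 15423 RPM

Original rotor: r = 62 mm = 6.2 cm
RCF_original = 1.118 × 10⁻⁵ × 6.2 × (13850)² = 1.118 × 10⁻⁵ × 6.2 × 191,822,500 ≈ 13,296.4 × g
Target RCF = 0.6 × 13,296.4 ≈ 7,977.8 × g
Your rotor: r = 6.0 / 2 = 3 cm
7,977.8 = 1.118 × 10⁻⁵ × 3 × N²
N² = 7,977.8 / (3.354 × 10⁻⁵) = 237,859,273
N ≈ √237,859,273 ≈ 15,422.7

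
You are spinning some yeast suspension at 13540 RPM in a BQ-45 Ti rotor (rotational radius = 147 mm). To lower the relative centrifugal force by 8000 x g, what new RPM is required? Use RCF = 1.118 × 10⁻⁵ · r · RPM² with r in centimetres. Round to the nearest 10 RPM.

r = 147 mm = 14.7 cm
Current RCF = 1.118 × 10⁻⁵ × 14.7 × (13540)² = 1.118 × 10⁻⁵ × 14.7 × 183,331,600 ≈ 30,129.8 × g
Target RCF = 30,129.8 − 8,000 = 22,129.8 × g
N² = 22,129.8 / (16.4346 × 10⁻⁵) = 134,653,718
N ≈ √134,653,718 ≈ 11,604.0

≈ 11600 RPM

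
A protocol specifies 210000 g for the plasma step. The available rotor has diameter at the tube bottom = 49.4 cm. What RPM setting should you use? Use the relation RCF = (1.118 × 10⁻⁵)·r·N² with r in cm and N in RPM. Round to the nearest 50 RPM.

r = 49.4 / 2 = 24.7 cm
210,000 = 1.118 × 10⁻⁵ × 24.7 × N²
N² = 210,000 / (27.6146 × 10⁻⁵) = 760,467,289
N ≈ √760,467,289 ≈ 27,576.6

27600 RPM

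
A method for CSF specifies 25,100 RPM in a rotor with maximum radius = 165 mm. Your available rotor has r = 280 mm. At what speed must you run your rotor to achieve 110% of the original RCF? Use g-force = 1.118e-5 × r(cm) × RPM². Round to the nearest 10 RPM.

Original rotor: r = 165 mm = 16.5 cm
RCF_original = 1.118 × 10⁻⁵ × 16.5 × (25100)² = 1.118 × 10⁻⁵ × 16.5 × 630,010,000 ≈ 116,217.9 × g
Target RCF = 1.1 × 116,217.9 ≈ 127,839.7 × g
Your rotor: r = 280 mm = 28.0 cm
127,839.7 = 1.118 × 10⁻⁵ × 28 × N²
N² = 127,839.7 / (31.304 × 10⁻⁵) = 408,381,357
N ≈ √408,381,357 ≈ 20,208.4

≈ 20210 RPM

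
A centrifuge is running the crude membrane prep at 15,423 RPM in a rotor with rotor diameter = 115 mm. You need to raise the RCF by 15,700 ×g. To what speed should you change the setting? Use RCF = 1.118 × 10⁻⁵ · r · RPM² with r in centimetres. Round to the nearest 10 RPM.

N₂ ≈ 21960 RPM

r = 115 mm / 2 = 57.5 mm = 5.75 cm
Current RCF = 1.118 × 10⁻⁵ × 5.75 × (15423)² = 1.118 × 10⁻⁵ × 5.75 × 237,868,929 ≈ 15,291.4 × g
Target RCF = 15,291.4 + 15,700 = 30,991.4 × g
N² = 30,991.4 / (6.4285 × 10⁻⁵) = 482,093,801
N ≈ √482,093,801 ≈ 21,956.6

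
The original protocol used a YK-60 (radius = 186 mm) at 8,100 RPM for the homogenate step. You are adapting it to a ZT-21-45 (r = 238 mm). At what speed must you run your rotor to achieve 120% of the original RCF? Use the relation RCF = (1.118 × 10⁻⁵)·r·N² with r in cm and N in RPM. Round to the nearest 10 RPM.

Original rotor: r = 186 mm = 18.6 cm
RCF_original = 1.118 × 10⁻⁵ × 18.6 × (8100)² = 1.118 × 10⁻⁵ × 18.6 × 65,610,000 ≈ 13,643.5 × g
Target RCF = 1.2 × 13,643.5 ≈ 16,372.2 × g
Your rotor: r = 238 mm = 23.8 cm
16,372.2 = 1.118 × 10⁻⁵ × 23.8 × N²
N² = 16,372.2 / (26.6084 × 10⁻⁵) = 61,530,193
N ≈ √61,530,193 ≈ 7,844.1

≈ 7840 RPM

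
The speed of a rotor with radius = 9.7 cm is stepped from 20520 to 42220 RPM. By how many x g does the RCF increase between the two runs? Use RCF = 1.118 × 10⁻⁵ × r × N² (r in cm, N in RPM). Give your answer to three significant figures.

≈ 148000 x g

RCF₁ = 1.118 × 10⁻⁵ × 9.7 × (20520)² = 1.118 × 10⁻⁵ × 9.7 × 421,070,400 ≈ 45,663.4 × g
RCF₂ = 1.118 × 10⁻⁵ × 9.7 × (42220)² = 1.118 × 10⁻⁵ × 9.7 × 1,782,528,400 ≈ 193,308.1 × g
Increase = 193,308.1 − 45,663.4 = 147,644.7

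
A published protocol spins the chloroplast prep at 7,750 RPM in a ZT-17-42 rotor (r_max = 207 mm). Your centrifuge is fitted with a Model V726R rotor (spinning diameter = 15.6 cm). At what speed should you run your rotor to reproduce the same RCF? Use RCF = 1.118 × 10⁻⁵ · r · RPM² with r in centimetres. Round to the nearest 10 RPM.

≈ 12630 RPM

Original rotor: r = 207 mm = 20.7 cm
RCF = 1.118 × 10⁻⁵ × r × N²
RCF_original = 1.118 × 10⁻⁵ × 20.7 × (7750)² = 1.118 × 10⁻⁵ × 20.7 × 60,062,500 ≈ 13,900 × g
Your rotor: r = 15.6 / 2 = 7.8 cm
13,900 = 1.118 × 10⁻⁵ × 7.8 × N²
N² = 13,900 / (8.7204 × 10⁻⁵) = 159,396,358
N ≈ √159,396,358 ≈ 12,625.2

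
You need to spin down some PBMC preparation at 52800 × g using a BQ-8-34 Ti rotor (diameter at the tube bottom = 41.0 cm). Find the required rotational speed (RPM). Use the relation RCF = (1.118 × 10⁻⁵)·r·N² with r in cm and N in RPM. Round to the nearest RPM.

r = 41.0 / 2 = 20.5 cm
52,800 = 1.118 × 10⁻⁵ × 20.5 × N²
N² = 52,800 / (22.919 × 10⁻⁵) = 230,376,543
N ≈ √230,376,543 ≈ 15,178.2

15178 RPM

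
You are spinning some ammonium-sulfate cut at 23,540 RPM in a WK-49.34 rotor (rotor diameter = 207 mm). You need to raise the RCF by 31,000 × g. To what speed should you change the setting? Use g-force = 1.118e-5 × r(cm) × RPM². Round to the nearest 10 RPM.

r = 207 mm / 2 = 103.5 mm = 10.35 cm
Current RCF = 1.118 × 10⁻⁵ × 10.35 × (23540)² = 1.118 × 10⁻⁵ × 10.35 × 554,131,600 ≈ 64,120.2 × g
Target RCF = 64,120.2 + 31,000 = 95,120.2 × g
N² = 95,120.2 / (11.5713 × 10⁻⁵) = 822,035,553
N ≈ √822,035,553 ≈ 28,671.2

N₂ ≈ 28670 RPM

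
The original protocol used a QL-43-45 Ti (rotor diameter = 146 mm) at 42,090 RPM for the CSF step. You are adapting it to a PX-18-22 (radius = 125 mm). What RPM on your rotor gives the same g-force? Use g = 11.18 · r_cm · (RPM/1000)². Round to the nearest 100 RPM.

≈ 32200 RPM

Original rotor: r = 146 mm / 2 = 73 mm = 7.3 cm
RCF = 11.18 × r × (N/1000)²
RCF_original = 11.18 × 7.3 × (42.09)² = 11.18 × 7.3 × 1,771.5681 ≈ 144,584.8 × g
Your rotor: r = 125 mm = 12.5 cm
144,584.8 = 11.18 × 12.5 × (N/1000)²
(N/1000)² = 144,584.8 / 139.75 = 1034.596
N = 1000 × √1034.596 ≈ 32,165.1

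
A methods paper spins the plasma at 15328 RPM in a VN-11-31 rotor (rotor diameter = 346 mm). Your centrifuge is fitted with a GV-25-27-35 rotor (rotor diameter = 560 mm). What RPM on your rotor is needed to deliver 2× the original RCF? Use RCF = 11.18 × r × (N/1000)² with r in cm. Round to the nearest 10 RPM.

Original rotor: r = 346 mm / 2 = 173 mm = 17.3 cm
RCF_original = 11.18 × 17.3 × (15.328)² = 11.18 × 17.3 × 234.947584 ≈ 45,442.2 × g
Target RCF = 2 × 45,442.2 ≈ 90,884.4 × g
Your rotor: r = 560 mm / 2 = 280 mm = 28 cm
90,884.4 = 11.18 × 28 × (N/1000)²
(N/1000)² = 90,884.4 / 313.04 = 290.3284
N = 1000 × √290.3284 ≈ 17,039.0

≈ 17040 RPM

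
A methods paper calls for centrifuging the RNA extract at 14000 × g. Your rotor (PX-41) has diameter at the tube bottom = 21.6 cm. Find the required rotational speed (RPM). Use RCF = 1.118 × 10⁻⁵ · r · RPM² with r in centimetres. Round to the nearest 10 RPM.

≈ 10770 RPM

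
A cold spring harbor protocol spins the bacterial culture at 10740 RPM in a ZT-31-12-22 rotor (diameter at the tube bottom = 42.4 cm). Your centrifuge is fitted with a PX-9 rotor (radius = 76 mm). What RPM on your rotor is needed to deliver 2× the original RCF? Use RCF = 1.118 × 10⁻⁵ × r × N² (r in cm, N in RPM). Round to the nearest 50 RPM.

25350 RPM

Original rotor: r = 42.4 / 2 = 21.2 cm
RCF_original = 1.118 × 10⁻⁵ × 21.2 × (10740)² = 1.118 × 10⁻⁵ × 21.2 × 115,347,600 ≈ 27,339.2 × g
Target RCF = 2 × 27,339.2 ≈ 54,678.4 × g
Your rotor: r = 76 mm = 7.6 cm
54,678.4 = 1.118 × 10⁻⁵ × 7.6 × N²
N² = 54,678.4 / (8.4968 × 10⁻⁵) = 643,517,560
N ≈ √643,517,560 ≈ 25,367.6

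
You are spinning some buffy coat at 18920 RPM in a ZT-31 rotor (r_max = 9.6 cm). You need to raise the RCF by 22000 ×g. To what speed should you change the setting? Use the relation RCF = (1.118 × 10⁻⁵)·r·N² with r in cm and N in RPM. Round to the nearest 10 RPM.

23730 RPM

Current RCF = 1.118 × 10⁻⁵ × 9.6 × (18920)² = 1.118 × 10⁻⁵ × 9.6 × 357,966,400 ≈ 38,419.8 × g
Target RCF = 38,419.8 + 22,000 = 60,419.8 × g
N² = 60,419.8 / (10.7328 × 10⁻⁵) = 562,945,364
N ≈ √562,945,364 ≈ 23,726.5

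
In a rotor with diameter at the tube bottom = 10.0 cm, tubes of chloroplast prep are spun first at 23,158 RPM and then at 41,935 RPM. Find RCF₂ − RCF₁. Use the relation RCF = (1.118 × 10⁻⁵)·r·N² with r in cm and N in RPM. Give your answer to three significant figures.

68300 × g

r = 10.0 / 2 = 5 cm
RCF₁ = 1.118 × 10⁻⁵ × 5 × (23158)² = 1.118 × 10⁻⁵ × 5 × 536,292,964 ≈ 29,978.8 × g
RCF₂ = 1.118 × 10⁻⁵ × 5 × (41935)² = 1.118 × 10⁻⁵ × 5 × 1,758,544,225 ≈ 98,302.6 × g
Increase = 98,302.6 − 29,978.8 = 68,323.8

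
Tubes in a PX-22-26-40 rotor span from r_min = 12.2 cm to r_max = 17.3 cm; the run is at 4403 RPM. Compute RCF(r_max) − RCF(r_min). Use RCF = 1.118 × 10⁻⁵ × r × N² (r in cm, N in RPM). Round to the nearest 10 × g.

ΔRCF ≈ 1110 × g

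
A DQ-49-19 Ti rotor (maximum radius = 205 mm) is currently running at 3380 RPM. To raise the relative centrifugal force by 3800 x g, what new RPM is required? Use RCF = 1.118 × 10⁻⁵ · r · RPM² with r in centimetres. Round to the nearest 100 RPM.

N₂ ≈ 5300 RPM

r = 205 mm = 20.5 cm
Current RCF = 1.118 × 10⁻⁵ × 20.5 × (3380)² = 1.118 × 10⁻⁵ × 20.5 × 11,424,400 ≈ 2,618.4 × g
Target RCF = 2,618.4 + 3,800 = 6,418.4 × g
N² = 6,418.4 / (22.919 × 10⁻⁵) = 28,004,712
N ≈ √28,004,712 ≈ 5,291.9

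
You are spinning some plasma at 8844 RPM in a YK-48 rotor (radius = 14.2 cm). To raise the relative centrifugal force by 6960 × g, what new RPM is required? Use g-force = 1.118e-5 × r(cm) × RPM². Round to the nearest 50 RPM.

N₂ ≈ 11050 RPM

Current RCF = 1.118 × 10⁻⁵ × 14.2 × (8844)² = 1.118 × 10⁻⁵ × 14.2 × 78,216,336 ≈ 12,417.3 × g
Target RCF = 12,417.3 + 6,960 = 19,377.3 × g
N² = 19,377.3 / (15.8756 × 10⁻⁵) = 122,057,119
N ≈ √122,057,119 ≈ 11,047.9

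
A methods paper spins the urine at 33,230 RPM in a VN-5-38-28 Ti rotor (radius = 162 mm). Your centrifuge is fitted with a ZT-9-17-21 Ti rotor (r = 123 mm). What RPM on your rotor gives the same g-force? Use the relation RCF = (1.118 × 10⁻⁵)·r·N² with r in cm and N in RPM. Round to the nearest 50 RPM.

38150 RPM

Original rotor: r = 162 mm = 16.2 cm
RCF_original = 1.118 × 10⁻⁵ × 16.2 × (33230)² = 1.118 × 10⁻⁵ × 16.2 × 1,104,232,900 ≈ 199,994.2 × g
Your rotor: r = 123 mm = 12.3 cm
199,994.2 = 1.118 × 10⁻⁵ × 12.3 × N²
N² = 199,994.2 / (13.7514 × 10⁻⁵) = 1,454,355,193
N ≈ √1,454,355,193 ≈ 38,136.0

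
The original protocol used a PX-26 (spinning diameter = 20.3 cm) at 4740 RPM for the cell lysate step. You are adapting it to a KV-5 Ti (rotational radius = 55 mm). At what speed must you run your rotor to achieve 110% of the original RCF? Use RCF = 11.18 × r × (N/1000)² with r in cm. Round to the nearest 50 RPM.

Original rotor: r = 20.3 / 2 = 10.15 cm
RCF = 11.18 × r × (N/1000)²
RCF_original = 11.18 × 10.15 × (4.74)² = 11.18 × 10.15 × 22.4676 ≈ 2,549.6 × g
Target RCF = 1.1 × 2,549.6 ≈ 2,804.6 × g
Your rotor: r = 55 mm = 5.5 cm
2,804.6 = 11.18 × 5.5 × (N/1000)²
(N/1000)² = 2,804.6 / 61.49 = 45.61067
N = 1000 × √45.61067 ≈ 6,753.6

≈ 6750 RPM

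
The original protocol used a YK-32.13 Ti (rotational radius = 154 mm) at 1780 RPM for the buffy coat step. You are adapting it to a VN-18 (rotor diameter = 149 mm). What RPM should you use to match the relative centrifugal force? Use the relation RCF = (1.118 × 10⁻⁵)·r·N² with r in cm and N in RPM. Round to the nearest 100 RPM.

Original rotor: r = 154 mm = 15.4 cm
RCF = 1.118 × 10⁻⁵ × r × N²
RCF_original = 1.118 × 10⁻⁵ × 15.4 × (1780)² = 1.118 × 10⁻⁵ × 15.4 × 3,168,400 ≈ 545.5 × g
Your rotor: r = 149 mm / 2 = 74.5 mm = 7.45 cm
545.5 = 1.118 × 10⁻⁵ × 7.45 × N²
N² = 545.5 / (8.3291 × 10⁻⁵) = 6,549,327
N ≈ √6,549,327 ≈ 2,559.2

2600 RPM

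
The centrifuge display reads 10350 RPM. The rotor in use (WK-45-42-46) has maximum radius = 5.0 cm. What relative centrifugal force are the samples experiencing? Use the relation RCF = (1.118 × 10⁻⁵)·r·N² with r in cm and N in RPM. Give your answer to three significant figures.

RCF = 1.118 × 10⁻⁵ × 5 × (10350)² = 1.118 × 10⁻⁵ × 5 × 107,122,500 ≈ 5,988.1 × g

≈ 5990 ×g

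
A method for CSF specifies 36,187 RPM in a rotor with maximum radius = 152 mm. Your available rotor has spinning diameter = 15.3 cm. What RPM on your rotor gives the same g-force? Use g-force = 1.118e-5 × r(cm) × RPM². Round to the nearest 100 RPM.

Original rotor: r = 152 mm = 15.2 cm
RCF_original = 1.118 × 10⁻⁵ × 15.2 × (36187)² = 1.118 × 10⁻⁵ × 15.2 × 1,309,498,969 ≈ 222,531 × g
Your rotor: r = 15.3 / 2 = 7.65 cm
222,531 = 1.118 × 10⁻⁵ × 7.65 × N²
N² = 222,531 / (8.5527 × 10⁻⁵) = 2,601,880,108
N ≈ √2,601,880,108 ≈ 51,008.6

≈ 51000 RPM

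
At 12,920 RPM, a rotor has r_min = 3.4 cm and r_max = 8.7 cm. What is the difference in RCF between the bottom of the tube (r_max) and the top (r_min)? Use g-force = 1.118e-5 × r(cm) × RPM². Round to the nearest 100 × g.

RCF_max = 1.118 × 10⁻⁵ × 8.7 × (12920)² = 1.118 × 10⁻⁵ × 8.7 × 166,926,400 ≈ 16,236.3 × g
RCF_min = 1.118 × 10⁻⁵ × 3.4 × (12920)² = 1.118 × 10⁻⁵ × 3.4 × 166,926,400 ≈ 6,345.2 × g
ΔRCF = 16,236.3 − 6,345.2 = 9,891.1

9900 × g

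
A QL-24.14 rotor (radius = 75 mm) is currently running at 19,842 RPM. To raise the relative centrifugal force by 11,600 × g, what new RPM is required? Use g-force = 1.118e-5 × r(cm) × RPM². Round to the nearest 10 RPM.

23070 RPM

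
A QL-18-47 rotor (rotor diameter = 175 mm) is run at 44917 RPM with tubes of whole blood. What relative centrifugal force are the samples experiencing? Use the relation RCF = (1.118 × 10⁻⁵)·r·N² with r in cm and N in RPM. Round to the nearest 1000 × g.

197000 g

r = 175 mm / 2 = 87.5 mm = 8.75 cm
RCF = 1.118 × 10⁻⁵ × 8.75 × (44917)² = 1.118 × 10⁻⁵ × 8.75 × 2,017,536,889 ≈ 197,365.5 × g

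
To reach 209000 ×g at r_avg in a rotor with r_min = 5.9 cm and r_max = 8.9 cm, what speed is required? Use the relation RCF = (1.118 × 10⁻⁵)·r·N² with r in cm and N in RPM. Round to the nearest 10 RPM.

r_avg = (5.9 + 8.9) / 2 = 7.4 cm
209,000 = 1.118 × 10⁻⁵ × 7.4 × N²
N² = 209,000 / (8.2732 × 10⁻⁵) = 2,526,229,270
N ≈ √2,526,229,270 ≈ 50,261.6

N ≈ 50260 RPM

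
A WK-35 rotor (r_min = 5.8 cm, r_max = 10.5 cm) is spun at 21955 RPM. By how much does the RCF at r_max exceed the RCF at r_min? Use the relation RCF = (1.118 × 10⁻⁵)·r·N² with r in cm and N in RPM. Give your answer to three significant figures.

RCF_max = 1.118 × 10⁻⁵ × 10.5 × (21955)² = 1.118 × 10⁻⁵ × 10.5 × 482,022,025 ≈ 56,584.6 × g
RCF_min = 1.118 × 10⁻⁵ × 5.8 × (21955)² = 1.118 × 10⁻⁵ × 5.8 × 482,022,025 ≈ 31,256.2 × g
ΔRCF = 56,584.6 − 31,256.2 = 25,328.4

25300 ×g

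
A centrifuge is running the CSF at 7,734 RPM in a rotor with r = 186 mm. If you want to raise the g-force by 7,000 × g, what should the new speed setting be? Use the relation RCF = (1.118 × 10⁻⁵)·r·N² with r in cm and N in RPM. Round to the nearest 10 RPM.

r = 186 mm = 18.6 cm
Current RCF = 1.118 × 10⁻⁵ × 18.6 × (7734)² = 1.118 × 10⁻⁵ × 18.6 × 59,814,756 ≈ 12,438.4 × g
Target RCF = 12,438.4 + 7,000 = 19,438.4 × g
N² = 19,438.4 / (20.7948 × 10⁻⁵) = 93,477,215
N ≈ √93,477,215 ≈ 9,668.4

9670 RPM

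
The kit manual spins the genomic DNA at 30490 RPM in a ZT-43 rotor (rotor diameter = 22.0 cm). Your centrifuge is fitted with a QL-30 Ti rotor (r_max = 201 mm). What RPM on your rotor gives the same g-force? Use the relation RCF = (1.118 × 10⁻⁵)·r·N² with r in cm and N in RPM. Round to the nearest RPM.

Original rotor: r = 22.0 / 2 = 11 cm
RCF_original = 1.118 × 10⁻⁵ × 11 × (30490)² = 1.118 × 10⁻⁵ × 11 × 929,640,100 ≈ 114,327.1 × g
Your rotor: r = 201 mm = 20.1 cm
114,327.1 = 1.118 × 10⁻⁵ × 20.1 × N²
N² = 114,327.1 / (22.4718 × 10⁻⁵) = 508,758,088
N ≈ √508,758,088 ≈ 22,555.7

≈ 22556 RPM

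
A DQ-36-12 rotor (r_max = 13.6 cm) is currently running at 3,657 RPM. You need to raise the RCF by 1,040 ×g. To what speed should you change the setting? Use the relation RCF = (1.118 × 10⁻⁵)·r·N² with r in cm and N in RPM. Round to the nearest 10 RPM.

N₂ ≈ 4500 RPM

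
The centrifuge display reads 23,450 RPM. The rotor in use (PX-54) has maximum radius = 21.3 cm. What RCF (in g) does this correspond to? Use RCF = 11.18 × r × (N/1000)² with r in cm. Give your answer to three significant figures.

RCF = 11.18 × r × (N/1000)²
RCF = 11.18 × 21.3 × (23.45)² = 11.18 × 21.3 × 549.9025 ≈ 130,950.5 × g

≈ 131000 g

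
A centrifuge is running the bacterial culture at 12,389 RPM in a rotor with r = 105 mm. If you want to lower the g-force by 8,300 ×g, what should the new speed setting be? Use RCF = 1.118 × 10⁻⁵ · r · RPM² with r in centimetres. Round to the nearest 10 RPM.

N₂ ≈ 9100 RPM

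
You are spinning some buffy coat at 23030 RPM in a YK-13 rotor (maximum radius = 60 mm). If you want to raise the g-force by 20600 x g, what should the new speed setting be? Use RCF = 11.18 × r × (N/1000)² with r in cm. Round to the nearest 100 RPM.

N₂ ≈ 28900 RPM

r = 60 mm = 6.0 cm
Current RCF = 11.18 × 6 × (23.03)² = 11.18 × 6 × 530.3809 ≈ 35,578 × g
Target RCF = 35,578 + 20,600 = 56,178 × g
(N/1000)² = 56,178 / 67.08 = 837.4776
N = 1000 × √837.4776 ≈ 28,939.2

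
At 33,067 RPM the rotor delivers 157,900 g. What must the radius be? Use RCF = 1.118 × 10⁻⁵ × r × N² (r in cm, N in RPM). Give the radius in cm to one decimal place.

157900 = 1.118 × 10⁻⁵ × r × (33067)²
r = 157900 / (1.118 × 10⁻⁵ × 1,093,426,489) = 157900 / 12224.51 ≈ 12.917 cm

r ≈ 12.9 cm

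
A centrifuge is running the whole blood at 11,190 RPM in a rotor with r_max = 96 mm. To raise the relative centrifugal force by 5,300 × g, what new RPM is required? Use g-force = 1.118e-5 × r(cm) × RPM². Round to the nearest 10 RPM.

r = 96 mm = 9.6 cm
Current RCF = 1.118 × 10⁻⁵ × 9.6 × (11190)² = 1.118 × 10⁻⁵ × 9.6 × 125,216,100 ≈ 13,439.2 × g
Target RCF = 13,439.2 + 5,300 = 18,739.2 × g
N² = 18,739.2 / (10.7328 × 10⁻⁵) = 174,597,496
N ≈ √174,597,496 ≈ 13,213.5

≈ 13210 RPM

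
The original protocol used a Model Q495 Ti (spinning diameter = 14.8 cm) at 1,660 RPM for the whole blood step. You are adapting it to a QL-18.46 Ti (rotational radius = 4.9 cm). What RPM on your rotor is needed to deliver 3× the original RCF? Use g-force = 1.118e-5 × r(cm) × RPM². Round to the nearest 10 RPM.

Original rotor: r = 14.8 / 2 = 7.4 cm
RCF_original = 1.118 × 10⁻⁵ × 7.4 × (1660)² = 1.118 × 10⁻⁵ × 7.4 × 2,755,600 ≈ 228 × g
Target RCF = 3 × 228 ≈ 684 × g
684 = 1.118 × 10⁻⁵ × 4.9 × N²
N² = 684 / (5.4782 × 10⁻⁵) = 12,485,853
N ≈ √12,485,853 ≈ 3,533.5

≈ 3530 RPM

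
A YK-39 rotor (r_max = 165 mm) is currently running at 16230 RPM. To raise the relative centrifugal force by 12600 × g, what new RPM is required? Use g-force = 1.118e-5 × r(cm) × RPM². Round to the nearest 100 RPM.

N₂ ≈ 18200 RPM

r = 165 mm = 16.5 cm
Current RCF = 1.118 × 10⁻⁵ × 16.5 × (16230)² = 1.118 × 10⁻⁵ × 16.5 × 263,412,900 ≈ 48,591.8 × g
Target RCF = 48,591.8 + 12,600 = 61,191.8 × g
N² = 61,191.8 / (18.447 × 10⁻⁵) = 331,716,810
N ≈ √331,716,810 ≈ 18,213.1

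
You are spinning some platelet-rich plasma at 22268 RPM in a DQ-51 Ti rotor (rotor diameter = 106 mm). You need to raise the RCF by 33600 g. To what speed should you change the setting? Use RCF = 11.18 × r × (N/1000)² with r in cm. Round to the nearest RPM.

r = 106 mm / 2 = 53 mm = 5.3 cm
Current RCF = 11.18 × 5.3 × (22.268)² = 11.18 × 5.3 × 495.863824 ≈ 29,381.9 × g
Target RCF = 29,381.9 + 33,600 = 62,981.9 × g
(N/1000)² = 62,981.9 / 59.254 = 1062.914
N = 1000 × √1062.914 ≈ 32,602.4

32602 RPM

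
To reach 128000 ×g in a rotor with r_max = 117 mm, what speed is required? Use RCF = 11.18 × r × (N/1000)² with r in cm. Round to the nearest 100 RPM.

r = 117 mm = 11.7 cm
RCF = 11.18 × r × (N/1000)²
128,000 = 11.18 × 11.7 × (N/1000)²
(N/1000)² = 128,000 / 130.806 = 978.5484
N = 1000 × √978.5484 ≈ 31,281.8

N ≈ 31300 RPM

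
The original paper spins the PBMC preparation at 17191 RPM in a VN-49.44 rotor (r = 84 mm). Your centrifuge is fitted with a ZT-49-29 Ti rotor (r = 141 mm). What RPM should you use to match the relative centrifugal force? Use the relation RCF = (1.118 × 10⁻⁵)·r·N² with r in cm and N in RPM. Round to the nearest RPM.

Original rotor: r = 84 mm = 8.4 cm
RCF = 1.118 × 10⁻⁵ × r × N²
RCF_original = 1.118 × 10⁻⁵ × 8.4 × (17191)² = 1.118 × 10⁻⁵ × 8.4 × 295,530,481 ≈ 27,753.9 × g
Your rotor: r = 141 mm = 14.1 cm
27,753.9 = 1.118 × 10⁻⁵ × 14.1 × N²
N² = 27,753.9 / (15.7638 × 10⁻⁵) = 176,060,975
N ≈ √176,060,975 ≈ 13,268.8

≈ 13269 RPM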